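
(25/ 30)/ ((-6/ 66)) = -55/ 6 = -9.17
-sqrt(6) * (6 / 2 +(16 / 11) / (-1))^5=-1419857 * sqrt(6) / 161051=-21.60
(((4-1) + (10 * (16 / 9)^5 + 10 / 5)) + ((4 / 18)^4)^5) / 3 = 2219713324568072390821 / 36472996377170786403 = 60.86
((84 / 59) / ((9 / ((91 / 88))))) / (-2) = -637 / 7788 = -0.08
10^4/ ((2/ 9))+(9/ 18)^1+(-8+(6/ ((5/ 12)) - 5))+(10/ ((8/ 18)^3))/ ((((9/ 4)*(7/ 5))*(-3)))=12597157/ 280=44989.85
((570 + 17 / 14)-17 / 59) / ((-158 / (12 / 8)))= -1414755 / 261016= -5.42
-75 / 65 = -15 / 13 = -1.15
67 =67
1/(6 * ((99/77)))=7/54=0.13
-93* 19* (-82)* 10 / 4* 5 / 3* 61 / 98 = 36827225 / 98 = 375788.01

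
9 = 9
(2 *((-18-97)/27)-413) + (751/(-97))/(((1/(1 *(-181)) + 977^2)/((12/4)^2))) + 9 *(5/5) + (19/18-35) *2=-72458894652703/150827990004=-480.41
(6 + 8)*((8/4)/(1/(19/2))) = 266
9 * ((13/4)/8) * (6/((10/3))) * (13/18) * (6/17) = 1.68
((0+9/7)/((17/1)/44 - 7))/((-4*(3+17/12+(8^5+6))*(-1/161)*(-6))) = 1518/38154077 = 0.00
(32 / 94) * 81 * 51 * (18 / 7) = 1189728 / 329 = 3616.19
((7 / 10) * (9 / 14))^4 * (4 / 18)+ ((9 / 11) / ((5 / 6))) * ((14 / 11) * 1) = 12184209 / 9680000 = 1.26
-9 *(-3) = 27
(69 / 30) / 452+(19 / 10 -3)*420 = -2088217 / 4520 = -461.99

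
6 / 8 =3 / 4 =0.75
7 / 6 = 1.17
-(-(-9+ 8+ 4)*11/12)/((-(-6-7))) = 11/52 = 0.21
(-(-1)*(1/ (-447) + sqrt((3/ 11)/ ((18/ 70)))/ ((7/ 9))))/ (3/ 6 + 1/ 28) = -28/ 6705 + 4*sqrt(1155)/ 55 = 2.47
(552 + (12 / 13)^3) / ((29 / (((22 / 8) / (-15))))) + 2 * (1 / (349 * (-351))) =-10490354528 / 3001837995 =-3.49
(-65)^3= -274625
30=30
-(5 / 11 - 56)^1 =611 / 11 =55.55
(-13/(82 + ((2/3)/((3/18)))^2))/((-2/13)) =169/196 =0.86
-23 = -23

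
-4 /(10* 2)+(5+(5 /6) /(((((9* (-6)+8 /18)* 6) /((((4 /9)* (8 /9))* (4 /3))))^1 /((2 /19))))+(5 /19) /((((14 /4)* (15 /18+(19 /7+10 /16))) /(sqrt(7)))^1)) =240* sqrt(7) /13319+26703928 /5563485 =4.85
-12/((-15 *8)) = 1/10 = 0.10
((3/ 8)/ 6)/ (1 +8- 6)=1/ 48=0.02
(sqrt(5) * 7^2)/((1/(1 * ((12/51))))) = 25.78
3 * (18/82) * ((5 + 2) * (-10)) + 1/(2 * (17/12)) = -31884/697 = -45.74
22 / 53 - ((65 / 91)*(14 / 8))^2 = -973 / 848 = -1.15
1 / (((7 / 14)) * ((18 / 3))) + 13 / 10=49 / 30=1.63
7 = 7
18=18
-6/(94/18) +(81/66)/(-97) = -116505/100298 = -1.16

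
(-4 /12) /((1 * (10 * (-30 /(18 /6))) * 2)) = 1 /600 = 0.00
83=83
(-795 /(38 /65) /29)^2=2670305625 /1214404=2198.86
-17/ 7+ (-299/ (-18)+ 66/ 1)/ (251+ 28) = -74965/ 35154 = -2.13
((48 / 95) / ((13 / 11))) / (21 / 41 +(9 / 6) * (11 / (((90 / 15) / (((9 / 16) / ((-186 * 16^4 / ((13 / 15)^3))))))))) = 1266636187238400 / 1517470630908791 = 0.83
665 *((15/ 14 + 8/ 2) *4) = 13490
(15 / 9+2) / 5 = 11 / 15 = 0.73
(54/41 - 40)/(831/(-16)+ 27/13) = 329888/425211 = 0.78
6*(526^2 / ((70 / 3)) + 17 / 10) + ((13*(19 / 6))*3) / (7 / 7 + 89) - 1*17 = 17927237 / 252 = 71139.83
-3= -3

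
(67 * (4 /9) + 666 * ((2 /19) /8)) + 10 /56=185389 /4788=38.72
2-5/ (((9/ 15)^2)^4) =-1940003/ 6561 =-295.69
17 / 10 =1.70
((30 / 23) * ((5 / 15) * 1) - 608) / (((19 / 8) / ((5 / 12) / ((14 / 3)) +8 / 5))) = -6609702 / 15295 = -432.15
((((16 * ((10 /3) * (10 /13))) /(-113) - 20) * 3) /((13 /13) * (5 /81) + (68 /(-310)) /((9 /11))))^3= 25938252.90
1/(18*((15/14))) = 7/135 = 0.05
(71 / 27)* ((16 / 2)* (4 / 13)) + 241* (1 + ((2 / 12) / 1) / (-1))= 145529 / 702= 207.31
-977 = -977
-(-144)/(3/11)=528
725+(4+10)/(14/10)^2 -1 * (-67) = 5594/7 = 799.14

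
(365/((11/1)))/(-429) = -365/4719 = -0.08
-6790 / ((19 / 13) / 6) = -27874.74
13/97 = 0.13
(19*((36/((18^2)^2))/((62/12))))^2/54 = 361/12257155224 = 0.00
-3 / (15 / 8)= -8 / 5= -1.60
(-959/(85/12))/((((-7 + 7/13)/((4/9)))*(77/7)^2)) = 7124/92565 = 0.08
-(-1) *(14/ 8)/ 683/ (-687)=-7/ 1876884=-0.00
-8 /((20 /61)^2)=-3721 /50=-74.42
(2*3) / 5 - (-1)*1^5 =11 / 5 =2.20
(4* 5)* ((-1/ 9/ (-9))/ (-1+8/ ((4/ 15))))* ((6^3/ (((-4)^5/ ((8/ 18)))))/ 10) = -1/ 12528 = -0.00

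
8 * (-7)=-56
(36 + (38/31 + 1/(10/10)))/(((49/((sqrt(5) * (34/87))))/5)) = 67150 * sqrt(5)/44051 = 3.41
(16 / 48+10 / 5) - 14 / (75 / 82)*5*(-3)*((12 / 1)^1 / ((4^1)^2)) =2618 / 15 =174.53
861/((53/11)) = 178.70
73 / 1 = 73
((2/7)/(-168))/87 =-1/51156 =-0.00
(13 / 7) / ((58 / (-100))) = -650 / 203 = -3.20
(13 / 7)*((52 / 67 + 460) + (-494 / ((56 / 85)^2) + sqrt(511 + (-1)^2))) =-925069977 / 735392 + 208*sqrt(2) / 7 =-1215.91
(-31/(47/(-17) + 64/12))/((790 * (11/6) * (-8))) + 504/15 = 153004359/4553560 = 33.60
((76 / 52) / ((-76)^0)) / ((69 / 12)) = 76 / 299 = 0.25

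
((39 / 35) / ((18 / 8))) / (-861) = -52 / 90405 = -0.00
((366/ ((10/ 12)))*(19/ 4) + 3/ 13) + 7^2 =138803/ 65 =2135.43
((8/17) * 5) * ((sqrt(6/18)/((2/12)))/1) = 8.15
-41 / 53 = -0.77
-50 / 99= -0.51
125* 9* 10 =11250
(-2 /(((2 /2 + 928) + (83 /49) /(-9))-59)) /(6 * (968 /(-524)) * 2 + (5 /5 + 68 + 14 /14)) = -57771 /1201778071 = -0.00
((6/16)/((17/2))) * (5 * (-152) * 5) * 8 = -22800/17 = -1341.18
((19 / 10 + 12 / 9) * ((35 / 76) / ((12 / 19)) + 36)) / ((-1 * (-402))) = 0.30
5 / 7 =0.71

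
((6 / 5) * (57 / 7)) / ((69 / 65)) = 1482 / 161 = 9.20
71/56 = 1.27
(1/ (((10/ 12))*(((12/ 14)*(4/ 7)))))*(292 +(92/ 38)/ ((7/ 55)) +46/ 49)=72609/ 95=764.31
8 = 8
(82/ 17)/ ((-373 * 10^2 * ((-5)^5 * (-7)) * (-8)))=41/ 55483750000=0.00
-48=-48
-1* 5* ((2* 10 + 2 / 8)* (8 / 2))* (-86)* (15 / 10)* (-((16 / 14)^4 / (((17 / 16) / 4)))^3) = -941162250127886254080 / 68002244018513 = -13840164.60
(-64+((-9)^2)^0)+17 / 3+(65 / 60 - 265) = -1285 / 4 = -321.25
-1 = -1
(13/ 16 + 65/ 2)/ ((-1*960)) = -533/ 15360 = -0.03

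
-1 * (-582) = 582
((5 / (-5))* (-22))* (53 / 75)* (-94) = -109604 / 75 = -1461.39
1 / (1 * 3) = 1 / 3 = 0.33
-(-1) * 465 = 465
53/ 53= 1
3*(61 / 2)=91.50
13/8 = 1.62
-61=-61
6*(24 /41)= 144 /41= 3.51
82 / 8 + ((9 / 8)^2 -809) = -51039 / 64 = -797.48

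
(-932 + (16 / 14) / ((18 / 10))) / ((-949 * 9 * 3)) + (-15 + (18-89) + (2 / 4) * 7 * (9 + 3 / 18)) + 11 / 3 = -324229345 / 6456996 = -50.21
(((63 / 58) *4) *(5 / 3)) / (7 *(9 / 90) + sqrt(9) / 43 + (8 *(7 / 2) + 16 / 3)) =0.21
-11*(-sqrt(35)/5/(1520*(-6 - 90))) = -11*sqrt(35)/729600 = -0.00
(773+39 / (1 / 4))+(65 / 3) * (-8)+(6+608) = 4109 / 3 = 1369.67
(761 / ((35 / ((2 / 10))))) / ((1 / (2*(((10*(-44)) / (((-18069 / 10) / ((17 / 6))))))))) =2276912 / 379449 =6.00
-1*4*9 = -36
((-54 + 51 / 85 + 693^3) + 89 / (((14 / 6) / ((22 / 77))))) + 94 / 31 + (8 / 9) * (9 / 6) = 7583133242306 / 22785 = 332812518.86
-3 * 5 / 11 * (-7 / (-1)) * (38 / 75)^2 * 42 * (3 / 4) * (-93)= 9870462 / 1375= 7178.52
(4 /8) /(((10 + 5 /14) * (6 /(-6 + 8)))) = 0.02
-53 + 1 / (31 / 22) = -52.29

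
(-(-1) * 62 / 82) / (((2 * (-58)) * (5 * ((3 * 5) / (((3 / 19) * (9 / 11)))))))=-279 / 24850100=-0.00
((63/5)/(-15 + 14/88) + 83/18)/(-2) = -221099/117540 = -1.88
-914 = -914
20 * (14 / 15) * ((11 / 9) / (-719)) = -616 / 19413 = -0.03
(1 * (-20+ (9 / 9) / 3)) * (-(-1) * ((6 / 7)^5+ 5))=-107.43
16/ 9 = 1.78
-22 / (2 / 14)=-154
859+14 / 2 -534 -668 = -336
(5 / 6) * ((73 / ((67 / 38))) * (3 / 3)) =6935 / 201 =34.50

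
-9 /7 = -1.29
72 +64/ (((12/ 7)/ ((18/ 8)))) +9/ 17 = 2661/ 17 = 156.53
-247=-247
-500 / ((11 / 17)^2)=-144500 / 121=-1194.21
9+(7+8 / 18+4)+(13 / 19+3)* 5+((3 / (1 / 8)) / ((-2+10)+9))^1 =117086 / 2907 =40.28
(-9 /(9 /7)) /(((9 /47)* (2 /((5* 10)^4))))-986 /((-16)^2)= -131600004437 /1152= -114236114.96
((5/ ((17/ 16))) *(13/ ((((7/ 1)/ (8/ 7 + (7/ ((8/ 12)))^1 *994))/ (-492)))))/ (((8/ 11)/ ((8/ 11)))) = -37386922560/ 833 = -44882259.98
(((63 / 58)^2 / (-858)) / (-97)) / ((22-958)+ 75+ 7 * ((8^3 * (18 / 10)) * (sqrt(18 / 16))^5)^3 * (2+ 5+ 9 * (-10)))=40359375 / 4001935539537220677009447143726984-4558098908207250 * sqrt(2) / 500241942442152584626180892965873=-0.00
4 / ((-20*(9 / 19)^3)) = -6859 / 3645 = -1.88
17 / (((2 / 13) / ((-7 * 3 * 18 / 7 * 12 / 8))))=-17901 / 2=-8950.50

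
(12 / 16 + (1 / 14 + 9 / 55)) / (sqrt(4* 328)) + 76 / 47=37* sqrt(82) / 12320 + 76 / 47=1.64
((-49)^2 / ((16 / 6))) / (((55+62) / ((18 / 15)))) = 2401 / 260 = 9.23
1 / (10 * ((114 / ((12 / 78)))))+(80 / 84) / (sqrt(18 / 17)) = 1 / 7410+10 * sqrt(34) / 63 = 0.93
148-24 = 124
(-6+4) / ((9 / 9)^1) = -2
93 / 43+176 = 7661 / 43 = 178.16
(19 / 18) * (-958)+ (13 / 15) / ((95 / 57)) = -227408 / 225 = -1010.70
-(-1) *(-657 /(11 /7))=-4599 /11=-418.09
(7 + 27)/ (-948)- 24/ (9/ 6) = -7601/ 474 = -16.04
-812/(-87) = 28/3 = 9.33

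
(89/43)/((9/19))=1691/387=4.37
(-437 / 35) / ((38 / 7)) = -23 / 10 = -2.30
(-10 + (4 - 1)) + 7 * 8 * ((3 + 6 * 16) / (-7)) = -799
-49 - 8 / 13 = -645 / 13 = -49.62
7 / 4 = 1.75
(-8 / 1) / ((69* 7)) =-8 / 483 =-0.02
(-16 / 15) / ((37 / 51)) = -272 / 185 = -1.47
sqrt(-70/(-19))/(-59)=-sqrt(1330)/1121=-0.03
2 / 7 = 0.29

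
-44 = -44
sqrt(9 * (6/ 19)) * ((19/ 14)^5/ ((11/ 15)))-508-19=-527 + 5864445 * sqrt(114)/ 5916064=-516.42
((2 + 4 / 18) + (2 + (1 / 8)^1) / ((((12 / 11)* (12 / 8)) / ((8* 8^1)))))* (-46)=-11776 / 3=-3925.33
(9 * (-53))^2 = 227529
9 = 9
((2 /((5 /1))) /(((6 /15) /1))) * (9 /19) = 9 /19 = 0.47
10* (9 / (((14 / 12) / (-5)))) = -2700 / 7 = -385.71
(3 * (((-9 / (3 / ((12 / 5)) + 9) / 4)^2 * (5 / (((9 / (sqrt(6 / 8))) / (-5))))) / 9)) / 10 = -15 * sqrt(3) / 6724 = -0.00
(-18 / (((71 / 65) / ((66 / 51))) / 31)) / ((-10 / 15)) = 991.64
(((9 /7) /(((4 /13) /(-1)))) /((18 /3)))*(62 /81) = -403 /756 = -0.53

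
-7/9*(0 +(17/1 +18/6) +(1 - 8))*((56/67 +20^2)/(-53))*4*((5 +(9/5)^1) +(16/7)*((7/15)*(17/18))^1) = 1144829504/479385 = 2388.12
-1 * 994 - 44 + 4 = -1034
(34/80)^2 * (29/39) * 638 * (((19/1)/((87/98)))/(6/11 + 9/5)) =944128031/1207440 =781.93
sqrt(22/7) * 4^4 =256 * sqrt(154)/7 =453.84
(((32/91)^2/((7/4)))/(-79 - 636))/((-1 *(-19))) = -4096/787481695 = -0.00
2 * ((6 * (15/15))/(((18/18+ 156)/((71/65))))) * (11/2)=4686/10205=0.46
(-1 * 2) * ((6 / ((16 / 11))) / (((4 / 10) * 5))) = -33 / 8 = -4.12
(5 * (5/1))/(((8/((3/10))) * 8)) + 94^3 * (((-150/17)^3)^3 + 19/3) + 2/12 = -4087096138151604718067656897/15179248191616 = -269255505052552.13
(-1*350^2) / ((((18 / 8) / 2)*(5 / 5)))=-980000 / 9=-108888.89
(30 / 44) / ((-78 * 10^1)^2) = 1 / 892320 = 0.00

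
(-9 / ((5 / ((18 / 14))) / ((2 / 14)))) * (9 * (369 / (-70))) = 269001 / 17150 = 15.69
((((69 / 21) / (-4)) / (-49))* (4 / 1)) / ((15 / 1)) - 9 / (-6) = 15481 / 10290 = 1.50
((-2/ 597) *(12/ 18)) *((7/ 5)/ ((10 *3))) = -14/ 134325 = -0.00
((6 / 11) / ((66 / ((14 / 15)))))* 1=14 / 1815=0.01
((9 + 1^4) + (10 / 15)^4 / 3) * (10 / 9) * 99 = 269060 / 243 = 1107.24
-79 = -79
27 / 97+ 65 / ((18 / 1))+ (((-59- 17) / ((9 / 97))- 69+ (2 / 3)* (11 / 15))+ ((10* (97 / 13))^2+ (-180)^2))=54712212197 / 1475370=37083.72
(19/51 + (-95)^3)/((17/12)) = -174904424/289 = -605205.62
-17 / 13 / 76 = -17 / 988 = -0.02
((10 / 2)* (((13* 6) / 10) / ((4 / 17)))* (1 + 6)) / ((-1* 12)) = -1547 / 16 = -96.69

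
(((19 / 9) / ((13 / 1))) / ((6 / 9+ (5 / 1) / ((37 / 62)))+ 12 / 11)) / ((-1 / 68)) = -7733 / 7098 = -1.09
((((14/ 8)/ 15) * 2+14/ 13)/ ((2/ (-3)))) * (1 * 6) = -1533/ 130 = -11.79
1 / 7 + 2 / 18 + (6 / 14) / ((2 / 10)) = 151 / 63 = 2.40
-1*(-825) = 825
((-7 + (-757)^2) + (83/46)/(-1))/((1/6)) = 3438241.17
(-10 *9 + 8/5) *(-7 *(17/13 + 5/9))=51884/45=1152.98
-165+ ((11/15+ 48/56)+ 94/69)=-130448/805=-162.05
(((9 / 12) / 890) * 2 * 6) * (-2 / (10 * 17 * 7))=-9 / 529550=-0.00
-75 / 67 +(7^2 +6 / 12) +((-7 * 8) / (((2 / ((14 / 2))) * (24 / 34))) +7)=-222.29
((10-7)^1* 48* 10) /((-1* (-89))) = 1440 /89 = 16.18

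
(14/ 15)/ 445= 14/ 6675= 0.00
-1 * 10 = -10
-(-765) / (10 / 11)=1683 / 2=841.50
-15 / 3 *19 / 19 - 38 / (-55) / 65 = -17837 / 3575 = -4.99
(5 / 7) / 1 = 5 / 7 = 0.71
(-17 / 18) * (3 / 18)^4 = -17 / 23328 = -0.00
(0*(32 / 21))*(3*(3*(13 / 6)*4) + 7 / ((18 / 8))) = 0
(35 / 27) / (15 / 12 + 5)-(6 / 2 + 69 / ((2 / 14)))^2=-31886432 / 135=-236195.79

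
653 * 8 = 5224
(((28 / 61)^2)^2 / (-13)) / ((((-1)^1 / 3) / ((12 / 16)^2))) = 1037232 / 179995933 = 0.01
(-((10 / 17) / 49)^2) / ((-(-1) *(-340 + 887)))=-0.00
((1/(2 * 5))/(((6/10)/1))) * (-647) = -647/6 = -107.83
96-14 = 82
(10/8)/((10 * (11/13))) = 13/88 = 0.15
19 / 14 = 1.36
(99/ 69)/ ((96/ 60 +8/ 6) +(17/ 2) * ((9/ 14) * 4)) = 3465/ 59869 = 0.06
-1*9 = -9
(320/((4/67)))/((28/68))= 91120/7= 13017.14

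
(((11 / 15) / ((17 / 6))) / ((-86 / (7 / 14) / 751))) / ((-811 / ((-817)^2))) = 128235503 / 137870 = 930.12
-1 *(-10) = 10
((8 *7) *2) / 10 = 56 / 5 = 11.20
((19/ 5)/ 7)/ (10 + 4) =19/ 490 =0.04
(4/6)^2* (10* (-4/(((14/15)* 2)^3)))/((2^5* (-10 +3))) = 0.01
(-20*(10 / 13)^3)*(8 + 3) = -220000 / 2197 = -100.14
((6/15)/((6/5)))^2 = 1/9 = 0.11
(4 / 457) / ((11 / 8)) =32 / 5027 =0.01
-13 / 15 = -0.87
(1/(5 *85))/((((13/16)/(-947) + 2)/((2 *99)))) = 1000032/4291225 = 0.23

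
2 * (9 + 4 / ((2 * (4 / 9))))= 27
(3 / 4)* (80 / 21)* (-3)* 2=-120 / 7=-17.14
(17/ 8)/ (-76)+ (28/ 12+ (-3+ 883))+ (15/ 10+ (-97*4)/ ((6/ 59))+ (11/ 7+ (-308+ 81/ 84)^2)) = 2721230277/ 29792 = 91340.97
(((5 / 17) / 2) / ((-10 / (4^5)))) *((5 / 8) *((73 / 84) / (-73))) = 40 / 357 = 0.11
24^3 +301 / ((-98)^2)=18966571 / 1372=13824.03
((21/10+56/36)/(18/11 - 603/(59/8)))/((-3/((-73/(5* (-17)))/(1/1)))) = 15587033/1193445900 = 0.01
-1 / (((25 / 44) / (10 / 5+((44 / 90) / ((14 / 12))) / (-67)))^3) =-235049609033321984 / 5440168248046875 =-43.21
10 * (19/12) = 95/6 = 15.83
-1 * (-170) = 170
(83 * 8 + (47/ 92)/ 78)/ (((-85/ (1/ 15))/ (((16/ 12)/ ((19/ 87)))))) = -138182419/ 43459650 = -3.18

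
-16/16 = -1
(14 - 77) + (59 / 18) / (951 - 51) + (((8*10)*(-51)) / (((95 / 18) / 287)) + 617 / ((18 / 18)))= -68119864879 / 307800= -221312.10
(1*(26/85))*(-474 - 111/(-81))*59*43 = -841741082/2295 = -366771.71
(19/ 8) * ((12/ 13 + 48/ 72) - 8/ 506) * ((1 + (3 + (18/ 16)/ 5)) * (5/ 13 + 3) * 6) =29507/ 92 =320.73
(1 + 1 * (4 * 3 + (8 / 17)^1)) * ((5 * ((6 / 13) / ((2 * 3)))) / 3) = 1145 / 663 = 1.73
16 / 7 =2.29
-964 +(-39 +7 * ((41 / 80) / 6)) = -481153 / 480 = -1002.40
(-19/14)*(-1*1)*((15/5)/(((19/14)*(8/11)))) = 33/8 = 4.12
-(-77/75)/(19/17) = 1309/1425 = 0.92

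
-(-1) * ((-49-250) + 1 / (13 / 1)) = -3886 / 13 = -298.92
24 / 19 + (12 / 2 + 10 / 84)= 5891 / 798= 7.38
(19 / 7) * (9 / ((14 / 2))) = 171 / 49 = 3.49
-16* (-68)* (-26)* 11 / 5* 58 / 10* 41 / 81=-369978752 / 2025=-182705.56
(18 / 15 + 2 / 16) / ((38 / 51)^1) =2703 / 1520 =1.78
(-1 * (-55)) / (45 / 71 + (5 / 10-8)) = -1562 / 195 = -8.01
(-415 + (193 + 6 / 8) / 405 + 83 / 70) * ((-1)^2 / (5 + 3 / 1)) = -4687229 / 90720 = -51.67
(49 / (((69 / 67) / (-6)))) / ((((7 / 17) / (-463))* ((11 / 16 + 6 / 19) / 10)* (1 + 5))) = 2244431392 / 4209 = 533245.76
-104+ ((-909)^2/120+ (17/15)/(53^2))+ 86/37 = 16921954649/2494392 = 6784.00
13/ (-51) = -13/ 51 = -0.25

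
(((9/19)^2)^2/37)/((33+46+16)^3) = 6561/4134156792875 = 0.00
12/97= 0.12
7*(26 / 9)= 182 / 9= 20.22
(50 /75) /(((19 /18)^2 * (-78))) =-36 /4693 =-0.01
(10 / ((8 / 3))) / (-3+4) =15 / 4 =3.75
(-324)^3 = -34012224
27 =27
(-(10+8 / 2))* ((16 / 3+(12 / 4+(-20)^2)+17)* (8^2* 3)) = -1143296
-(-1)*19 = 19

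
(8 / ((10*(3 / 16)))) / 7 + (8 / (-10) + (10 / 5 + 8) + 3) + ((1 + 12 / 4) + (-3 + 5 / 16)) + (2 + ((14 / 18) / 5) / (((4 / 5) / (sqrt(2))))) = 7*sqrt(2) / 36 + 5417 / 336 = 16.40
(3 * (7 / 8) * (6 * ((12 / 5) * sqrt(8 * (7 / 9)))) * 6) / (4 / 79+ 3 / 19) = 1134756 * sqrt(14) / 1565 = 2713.01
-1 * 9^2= -81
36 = 36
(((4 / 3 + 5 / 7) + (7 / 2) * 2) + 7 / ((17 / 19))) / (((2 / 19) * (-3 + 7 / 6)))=-114437 / 1309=-87.42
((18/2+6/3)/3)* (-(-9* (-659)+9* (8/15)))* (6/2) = -326469/5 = -65293.80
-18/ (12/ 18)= -27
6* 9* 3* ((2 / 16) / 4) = 81 / 16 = 5.06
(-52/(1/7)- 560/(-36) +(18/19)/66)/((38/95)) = -3276985/3762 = -871.08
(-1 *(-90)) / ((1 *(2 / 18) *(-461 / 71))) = -57510 / 461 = -124.75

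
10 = 10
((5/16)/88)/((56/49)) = 0.00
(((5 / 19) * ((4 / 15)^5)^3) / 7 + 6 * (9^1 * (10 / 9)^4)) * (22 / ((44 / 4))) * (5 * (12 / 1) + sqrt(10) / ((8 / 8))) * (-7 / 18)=-3834725097660544967296 / 998398070068359375- 958681274415136241824 * sqrt(10) / 14975971051025390625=-4043.31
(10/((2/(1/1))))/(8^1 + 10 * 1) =5/18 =0.28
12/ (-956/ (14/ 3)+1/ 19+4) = -1596/ 26707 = -0.06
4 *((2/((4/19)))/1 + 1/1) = 42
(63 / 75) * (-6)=-126 / 25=-5.04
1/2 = 0.50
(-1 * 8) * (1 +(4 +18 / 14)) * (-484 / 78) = 85184 / 273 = 312.03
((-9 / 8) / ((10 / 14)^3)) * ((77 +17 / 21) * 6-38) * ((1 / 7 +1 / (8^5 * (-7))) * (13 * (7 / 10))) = -281967669711 / 163840000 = -1720.99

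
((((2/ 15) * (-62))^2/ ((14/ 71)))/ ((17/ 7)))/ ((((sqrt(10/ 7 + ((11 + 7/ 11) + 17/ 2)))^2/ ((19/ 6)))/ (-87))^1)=-23158693096/ 12702825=-1823.11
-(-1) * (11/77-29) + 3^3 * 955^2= 172372523/7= 24624646.14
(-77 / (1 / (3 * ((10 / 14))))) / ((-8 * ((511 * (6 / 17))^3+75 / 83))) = 2038895 / 579923433368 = 0.00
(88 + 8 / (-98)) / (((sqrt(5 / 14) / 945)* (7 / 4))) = 79442.41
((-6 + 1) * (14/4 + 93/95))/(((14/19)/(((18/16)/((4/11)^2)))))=-926739/3584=-258.58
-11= -11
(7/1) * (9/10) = 63/10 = 6.30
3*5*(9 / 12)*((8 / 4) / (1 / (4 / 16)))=45 / 8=5.62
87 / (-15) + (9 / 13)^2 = -4496 / 845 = -5.32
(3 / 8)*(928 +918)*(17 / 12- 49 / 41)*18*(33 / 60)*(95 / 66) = 5734599 / 2624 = 2185.44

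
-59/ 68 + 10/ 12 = -7/ 204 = -0.03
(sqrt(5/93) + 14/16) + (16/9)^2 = sqrt(465)/93 + 2615/648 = 4.27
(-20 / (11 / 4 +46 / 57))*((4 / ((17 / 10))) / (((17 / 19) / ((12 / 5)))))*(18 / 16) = -9357120 / 234379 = -39.92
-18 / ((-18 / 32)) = 32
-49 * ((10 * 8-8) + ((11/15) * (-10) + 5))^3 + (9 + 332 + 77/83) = -37128214783/2241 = -16567699.59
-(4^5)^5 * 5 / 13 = -5629499534213120 / 13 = -433038425708701.54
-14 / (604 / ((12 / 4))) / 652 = -21 / 196904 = -0.00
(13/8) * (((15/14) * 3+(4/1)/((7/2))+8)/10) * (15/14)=6747/3136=2.15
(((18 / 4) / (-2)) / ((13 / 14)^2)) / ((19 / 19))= -2.61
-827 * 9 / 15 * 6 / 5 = -14886 / 25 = -595.44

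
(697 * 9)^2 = 39350529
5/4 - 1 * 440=-1755/4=-438.75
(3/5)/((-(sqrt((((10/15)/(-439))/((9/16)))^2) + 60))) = -0.01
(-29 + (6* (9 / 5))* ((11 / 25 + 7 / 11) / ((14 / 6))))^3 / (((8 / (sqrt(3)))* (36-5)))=-12354106104974717* sqrt(3) / 221133171875000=-96.76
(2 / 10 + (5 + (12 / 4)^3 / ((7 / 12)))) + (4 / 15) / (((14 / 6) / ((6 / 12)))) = 1804 / 35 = 51.54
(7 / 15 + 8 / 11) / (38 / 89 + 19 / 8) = 140264 / 329175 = 0.43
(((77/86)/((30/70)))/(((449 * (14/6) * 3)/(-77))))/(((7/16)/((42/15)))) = -94864/289605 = -0.33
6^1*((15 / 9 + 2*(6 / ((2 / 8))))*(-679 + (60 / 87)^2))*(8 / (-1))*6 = 8162420256 / 841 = 9705612.67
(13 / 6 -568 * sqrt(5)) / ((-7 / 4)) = -26 / 21 + 2272 * sqrt(5) / 7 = 724.53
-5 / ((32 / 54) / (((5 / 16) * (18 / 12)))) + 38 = 17431 / 512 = 34.04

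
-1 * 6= -6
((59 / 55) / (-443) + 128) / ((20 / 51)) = 159051711 / 487300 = 326.39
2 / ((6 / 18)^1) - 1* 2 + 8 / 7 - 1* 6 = -0.86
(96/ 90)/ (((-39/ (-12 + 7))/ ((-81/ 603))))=-16/ 871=-0.02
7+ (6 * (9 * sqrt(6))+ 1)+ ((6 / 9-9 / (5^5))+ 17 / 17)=90598 / 9375+ 54 * sqrt(6)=141.94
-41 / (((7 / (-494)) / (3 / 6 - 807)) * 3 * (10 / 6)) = -16334851 / 35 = -466710.03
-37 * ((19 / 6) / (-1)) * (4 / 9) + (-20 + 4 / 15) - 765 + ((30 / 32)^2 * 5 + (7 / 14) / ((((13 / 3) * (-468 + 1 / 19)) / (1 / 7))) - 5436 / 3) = -71030475241429 / 27961839360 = -2540.26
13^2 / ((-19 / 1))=-169 / 19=-8.89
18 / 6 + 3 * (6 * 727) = 13089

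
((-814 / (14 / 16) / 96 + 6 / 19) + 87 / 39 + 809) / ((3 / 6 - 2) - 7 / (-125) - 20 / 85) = -17676716875 / 37019619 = -477.50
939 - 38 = 901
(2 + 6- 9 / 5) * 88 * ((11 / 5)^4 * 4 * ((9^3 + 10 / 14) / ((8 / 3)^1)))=306025244976 / 21875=13989725.48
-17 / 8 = -2.12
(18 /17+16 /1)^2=84100 /289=291.00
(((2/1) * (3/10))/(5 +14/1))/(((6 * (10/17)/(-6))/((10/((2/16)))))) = -408/95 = -4.29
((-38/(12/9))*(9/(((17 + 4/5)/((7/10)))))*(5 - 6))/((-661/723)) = -2596293/235316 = -11.03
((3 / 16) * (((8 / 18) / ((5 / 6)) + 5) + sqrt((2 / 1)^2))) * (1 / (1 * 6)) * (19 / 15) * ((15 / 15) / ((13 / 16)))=2147 / 5850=0.37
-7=-7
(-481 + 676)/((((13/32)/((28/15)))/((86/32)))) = 2408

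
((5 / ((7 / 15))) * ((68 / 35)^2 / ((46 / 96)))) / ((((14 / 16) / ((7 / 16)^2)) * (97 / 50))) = 1040400 / 109319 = 9.52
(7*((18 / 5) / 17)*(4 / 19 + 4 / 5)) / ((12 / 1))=1008 / 8075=0.12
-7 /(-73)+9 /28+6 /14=247 /292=0.85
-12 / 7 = -1.71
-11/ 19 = -0.58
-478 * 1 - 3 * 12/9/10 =-2392/5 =-478.40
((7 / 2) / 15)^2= 0.05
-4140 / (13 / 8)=-33120 / 13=-2547.69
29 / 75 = 0.39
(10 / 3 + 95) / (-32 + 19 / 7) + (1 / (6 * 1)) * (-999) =-41785 / 246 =-169.86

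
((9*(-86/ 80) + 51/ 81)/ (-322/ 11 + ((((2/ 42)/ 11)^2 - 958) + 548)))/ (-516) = -57920401/ 1451406719520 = -0.00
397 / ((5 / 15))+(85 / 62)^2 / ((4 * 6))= 109884121 / 92256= 1191.08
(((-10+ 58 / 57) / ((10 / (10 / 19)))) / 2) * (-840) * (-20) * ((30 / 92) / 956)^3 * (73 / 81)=-25550000 / 179889439046259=-0.00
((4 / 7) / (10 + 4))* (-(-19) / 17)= 38 / 833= 0.05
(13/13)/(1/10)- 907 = -897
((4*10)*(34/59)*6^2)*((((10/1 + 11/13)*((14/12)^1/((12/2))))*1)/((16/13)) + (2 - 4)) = -14025/59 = -237.71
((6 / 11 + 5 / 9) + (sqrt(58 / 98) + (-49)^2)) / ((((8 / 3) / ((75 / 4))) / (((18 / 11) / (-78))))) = -1114725 / 3146 - 675 * sqrt(29) / 32032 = -354.44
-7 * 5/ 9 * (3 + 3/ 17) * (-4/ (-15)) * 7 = -23.06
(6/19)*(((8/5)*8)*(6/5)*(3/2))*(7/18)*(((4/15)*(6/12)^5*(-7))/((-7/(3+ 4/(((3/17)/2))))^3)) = 195112/3591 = 54.33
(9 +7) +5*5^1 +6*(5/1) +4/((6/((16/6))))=655/9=72.78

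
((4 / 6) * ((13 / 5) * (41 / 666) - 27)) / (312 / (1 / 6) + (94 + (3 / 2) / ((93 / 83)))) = -5541374 / 609265125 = -0.01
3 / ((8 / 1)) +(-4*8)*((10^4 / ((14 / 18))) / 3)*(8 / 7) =-61439853 / 392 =-156734.32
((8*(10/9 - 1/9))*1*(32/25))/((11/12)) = 3072/275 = 11.17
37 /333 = 1 /9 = 0.11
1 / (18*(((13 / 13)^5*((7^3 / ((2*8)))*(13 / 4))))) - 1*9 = -361147 / 40131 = -9.00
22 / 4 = 11 / 2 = 5.50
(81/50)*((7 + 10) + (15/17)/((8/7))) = 195777/6800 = 28.79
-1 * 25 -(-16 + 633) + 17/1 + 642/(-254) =-79696/127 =-627.53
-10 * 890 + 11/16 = -142389/16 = -8899.31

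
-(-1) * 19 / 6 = 19 / 6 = 3.17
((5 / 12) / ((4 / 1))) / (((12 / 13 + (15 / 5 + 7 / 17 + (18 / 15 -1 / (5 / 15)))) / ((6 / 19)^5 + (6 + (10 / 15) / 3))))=95811461525 / 374519878146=0.26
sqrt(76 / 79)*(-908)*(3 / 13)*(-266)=1449168*sqrt(1501) / 1027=54668.69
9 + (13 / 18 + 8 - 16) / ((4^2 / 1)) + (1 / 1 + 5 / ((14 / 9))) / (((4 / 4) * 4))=19351 / 2016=9.60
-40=-40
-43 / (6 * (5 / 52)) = -1118 / 15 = -74.53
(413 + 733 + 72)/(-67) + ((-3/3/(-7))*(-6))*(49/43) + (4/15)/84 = -19.15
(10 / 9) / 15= 2 / 27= 0.07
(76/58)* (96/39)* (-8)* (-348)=116736/13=8979.69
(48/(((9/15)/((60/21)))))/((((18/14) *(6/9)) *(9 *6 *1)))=4.94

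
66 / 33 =2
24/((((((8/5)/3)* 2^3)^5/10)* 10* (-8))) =-2278125/1073741824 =-0.00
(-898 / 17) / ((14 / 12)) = -5388 / 119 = -45.28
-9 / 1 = -9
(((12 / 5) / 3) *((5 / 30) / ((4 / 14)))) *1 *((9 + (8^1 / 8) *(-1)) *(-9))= -168 / 5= -33.60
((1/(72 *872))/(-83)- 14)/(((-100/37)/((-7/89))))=-18895347331/46378540800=-0.41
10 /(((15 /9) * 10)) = 3 /5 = 0.60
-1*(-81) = 81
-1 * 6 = -6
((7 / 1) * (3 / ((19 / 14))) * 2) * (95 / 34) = 1470 / 17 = 86.47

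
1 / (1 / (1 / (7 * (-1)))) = -1 / 7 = -0.14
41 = 41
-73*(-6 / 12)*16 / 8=73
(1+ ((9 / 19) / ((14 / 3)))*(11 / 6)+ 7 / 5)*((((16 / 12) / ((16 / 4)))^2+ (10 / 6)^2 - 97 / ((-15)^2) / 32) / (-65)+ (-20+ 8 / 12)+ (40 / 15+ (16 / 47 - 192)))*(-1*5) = 3503181991671 / 1300208000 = 2694.32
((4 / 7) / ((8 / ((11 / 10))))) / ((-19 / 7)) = -11 / 380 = -0.03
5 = 5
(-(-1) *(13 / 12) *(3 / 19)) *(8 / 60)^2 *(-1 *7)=-91 / 4275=-0.02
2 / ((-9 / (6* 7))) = -28 / 3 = -9.33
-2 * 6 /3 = -4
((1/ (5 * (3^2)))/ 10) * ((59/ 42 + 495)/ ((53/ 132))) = 229339/ 83475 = 2.75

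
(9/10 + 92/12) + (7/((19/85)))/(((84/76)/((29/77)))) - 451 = -332457/770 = -431.76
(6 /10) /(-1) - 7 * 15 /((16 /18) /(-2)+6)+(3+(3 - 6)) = -39 /2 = -19.50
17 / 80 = 0.21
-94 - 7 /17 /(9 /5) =-94.23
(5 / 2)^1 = 5 / 2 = 2.50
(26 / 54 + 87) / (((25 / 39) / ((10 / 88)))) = 15353 / 990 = 15.51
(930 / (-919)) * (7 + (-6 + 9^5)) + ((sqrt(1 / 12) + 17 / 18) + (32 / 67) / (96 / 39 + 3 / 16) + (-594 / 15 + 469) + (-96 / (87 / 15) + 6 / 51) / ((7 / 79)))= -21623902723938653 / 363355203330 + sqrt(3) / 6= -59511.46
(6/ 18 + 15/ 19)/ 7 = 64/ 399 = 0.16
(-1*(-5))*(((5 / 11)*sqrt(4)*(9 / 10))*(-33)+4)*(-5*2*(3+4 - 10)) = -3450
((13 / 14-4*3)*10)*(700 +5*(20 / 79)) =-42935000 / 553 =-77640.14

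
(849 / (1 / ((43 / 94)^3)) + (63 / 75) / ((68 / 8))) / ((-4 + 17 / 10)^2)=28722997803 / 1867360478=15.38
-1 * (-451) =451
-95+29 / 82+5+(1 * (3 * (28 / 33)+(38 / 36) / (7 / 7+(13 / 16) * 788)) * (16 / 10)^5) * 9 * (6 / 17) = -10368254141 / 2156343750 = -4.81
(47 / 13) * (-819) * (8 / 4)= -5922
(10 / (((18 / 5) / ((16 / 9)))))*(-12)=-1600 / 27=-59.26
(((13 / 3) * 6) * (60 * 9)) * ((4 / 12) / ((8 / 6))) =3510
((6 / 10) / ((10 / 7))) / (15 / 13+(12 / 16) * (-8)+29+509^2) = 91 / 56139450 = 0.00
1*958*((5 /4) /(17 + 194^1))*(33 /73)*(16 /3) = 210760 /15403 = 13.68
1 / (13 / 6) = 6 / 13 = 0.46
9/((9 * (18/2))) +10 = 91/9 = 10.11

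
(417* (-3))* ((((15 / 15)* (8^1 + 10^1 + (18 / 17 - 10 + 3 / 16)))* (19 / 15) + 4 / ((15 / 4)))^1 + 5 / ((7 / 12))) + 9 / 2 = -254226663 / 9520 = -26704.48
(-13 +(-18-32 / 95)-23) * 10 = -543.37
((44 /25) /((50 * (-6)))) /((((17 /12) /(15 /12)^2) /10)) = -11 /170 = -0.06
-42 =-42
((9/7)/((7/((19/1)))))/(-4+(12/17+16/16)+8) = 2907/4753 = 0.61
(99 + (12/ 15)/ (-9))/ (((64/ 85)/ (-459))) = -3859017/ 64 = -60297.14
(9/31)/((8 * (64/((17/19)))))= 153/301568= 0.00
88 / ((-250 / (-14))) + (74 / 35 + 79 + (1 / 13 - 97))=-123769 / 11375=-10.88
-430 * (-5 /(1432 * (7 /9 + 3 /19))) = 36765 /22912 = 1.60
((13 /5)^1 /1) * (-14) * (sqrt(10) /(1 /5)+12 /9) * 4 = -728 * sqrt(10) - 2912 /15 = -2496.27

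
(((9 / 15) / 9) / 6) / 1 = 1 / 90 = 0.01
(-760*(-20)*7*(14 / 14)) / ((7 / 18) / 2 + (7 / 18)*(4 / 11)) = 316800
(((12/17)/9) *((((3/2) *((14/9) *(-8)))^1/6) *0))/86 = 0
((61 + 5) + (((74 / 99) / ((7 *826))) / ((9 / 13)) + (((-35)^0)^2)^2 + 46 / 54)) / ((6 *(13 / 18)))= 174778777 / 11162151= 15.66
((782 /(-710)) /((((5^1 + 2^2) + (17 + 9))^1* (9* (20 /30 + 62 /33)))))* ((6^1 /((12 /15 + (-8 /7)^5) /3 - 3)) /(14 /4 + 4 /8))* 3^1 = 1475243 /807437560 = 0.00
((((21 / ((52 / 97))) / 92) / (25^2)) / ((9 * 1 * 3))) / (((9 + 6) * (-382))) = -679 / 154194300000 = -0.00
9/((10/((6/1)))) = 27/5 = 5.40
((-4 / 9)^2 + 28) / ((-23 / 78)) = -59384 / 621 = -95.63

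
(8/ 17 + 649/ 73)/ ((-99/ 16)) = -185872/ 122859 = -1.51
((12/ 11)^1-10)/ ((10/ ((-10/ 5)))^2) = -98/ 275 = -0.36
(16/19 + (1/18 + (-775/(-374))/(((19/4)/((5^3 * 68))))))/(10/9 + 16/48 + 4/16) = 27906754/12749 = 2188.94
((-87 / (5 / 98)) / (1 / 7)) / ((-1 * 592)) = 29841 / 1480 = 20.16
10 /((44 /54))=135 /11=12.27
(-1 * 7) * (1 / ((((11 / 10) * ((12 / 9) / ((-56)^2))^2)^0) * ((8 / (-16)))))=14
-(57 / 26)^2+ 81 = 76.19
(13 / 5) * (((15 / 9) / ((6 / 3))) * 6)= 13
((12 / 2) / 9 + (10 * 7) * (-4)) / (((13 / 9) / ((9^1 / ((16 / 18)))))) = -101817 / 52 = -1958.02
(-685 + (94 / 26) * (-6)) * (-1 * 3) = 27561 / 13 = 2120.08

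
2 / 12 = 1 / 6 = 0.17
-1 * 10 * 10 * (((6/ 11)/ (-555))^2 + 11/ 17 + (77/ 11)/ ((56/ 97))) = -7193308369/ 5632066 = -1277.21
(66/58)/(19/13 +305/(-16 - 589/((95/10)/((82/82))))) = -2574/5539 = -0.46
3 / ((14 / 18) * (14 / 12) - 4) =-162 / 167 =-0.97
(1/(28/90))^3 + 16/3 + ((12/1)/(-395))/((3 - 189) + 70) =3634455641/94297560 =38.54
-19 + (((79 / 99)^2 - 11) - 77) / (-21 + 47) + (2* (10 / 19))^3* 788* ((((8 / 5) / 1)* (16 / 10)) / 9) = 417855950041 / 1747851534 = 239.07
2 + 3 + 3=8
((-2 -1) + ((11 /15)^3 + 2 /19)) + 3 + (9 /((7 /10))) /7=7341161 /3142125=2.34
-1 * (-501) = 501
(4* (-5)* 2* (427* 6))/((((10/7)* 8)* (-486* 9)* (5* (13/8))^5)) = 48971776/845851865625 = 0.00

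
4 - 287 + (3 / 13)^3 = -621724 / 2197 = -282.99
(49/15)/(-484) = -49/7260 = -0.01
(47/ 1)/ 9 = 47/ 9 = 5.22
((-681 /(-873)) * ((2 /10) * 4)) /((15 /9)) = 908 /2425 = 0.37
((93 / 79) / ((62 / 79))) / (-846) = -1 / 564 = -0.00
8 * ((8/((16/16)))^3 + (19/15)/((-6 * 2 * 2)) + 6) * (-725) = -27036845/9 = -3004093.89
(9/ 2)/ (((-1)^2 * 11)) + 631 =13891/ 22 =631.41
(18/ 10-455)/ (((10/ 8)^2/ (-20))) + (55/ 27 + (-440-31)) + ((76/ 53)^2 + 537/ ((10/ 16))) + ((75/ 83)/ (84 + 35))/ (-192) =7422998600610541/ 1198562097600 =6193.25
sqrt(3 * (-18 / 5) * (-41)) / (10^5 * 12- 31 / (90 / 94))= 27 * sqrt(1230) / 53998543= 0.00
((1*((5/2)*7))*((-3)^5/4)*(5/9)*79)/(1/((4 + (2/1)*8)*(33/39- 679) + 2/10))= 632835360.43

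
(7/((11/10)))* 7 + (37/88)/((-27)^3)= 77157323/1732104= 44.55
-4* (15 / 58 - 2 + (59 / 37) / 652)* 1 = 1216551 / 174899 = 6.96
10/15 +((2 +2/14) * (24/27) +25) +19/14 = 405/14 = 28.93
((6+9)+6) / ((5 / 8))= 168 / 5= 33.60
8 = 8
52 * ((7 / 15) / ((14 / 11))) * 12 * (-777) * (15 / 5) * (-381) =1015998984 / 5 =203199796.80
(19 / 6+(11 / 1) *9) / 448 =613 / 2688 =0.23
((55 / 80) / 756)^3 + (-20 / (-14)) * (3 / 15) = 505658475827 / 1769804660736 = 0.29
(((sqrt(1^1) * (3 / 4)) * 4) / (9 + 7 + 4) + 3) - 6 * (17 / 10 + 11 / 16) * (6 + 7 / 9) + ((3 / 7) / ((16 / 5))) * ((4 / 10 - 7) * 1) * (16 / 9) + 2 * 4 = -73511 / 840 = -87.51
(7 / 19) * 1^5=7 / 19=0.37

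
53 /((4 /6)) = 159 /2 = 79.50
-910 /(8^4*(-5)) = 0.04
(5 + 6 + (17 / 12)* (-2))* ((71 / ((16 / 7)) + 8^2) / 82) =24843 / 2624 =9.47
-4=-4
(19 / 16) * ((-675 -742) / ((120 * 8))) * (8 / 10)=-26923 / 19200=-1.40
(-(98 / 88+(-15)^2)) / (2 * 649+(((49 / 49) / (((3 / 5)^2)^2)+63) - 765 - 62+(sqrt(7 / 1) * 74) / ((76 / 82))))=-1160474730201 / 2357464229992+1881432537147 * sqrt(7) / 25932106529912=-0.30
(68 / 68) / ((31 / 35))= 35 / 31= 1.13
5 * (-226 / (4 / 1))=-565 / 2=-282.50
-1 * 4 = -4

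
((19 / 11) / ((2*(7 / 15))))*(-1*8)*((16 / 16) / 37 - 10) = 420660 / 2849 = 147.65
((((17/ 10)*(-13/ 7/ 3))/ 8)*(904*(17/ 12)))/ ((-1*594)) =424541/ 1496880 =0.28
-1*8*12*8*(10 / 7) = -7680 / 7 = -1097.14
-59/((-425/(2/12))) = 59/2550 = 0.02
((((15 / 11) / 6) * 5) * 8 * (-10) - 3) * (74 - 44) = -30990 / 11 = -2817.27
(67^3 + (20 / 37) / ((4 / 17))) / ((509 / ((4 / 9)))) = 44513264 / 169497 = 262.62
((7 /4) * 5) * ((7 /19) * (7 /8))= 1715 /608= 2.82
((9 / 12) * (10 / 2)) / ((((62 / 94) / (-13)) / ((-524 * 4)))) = 4802460 / 31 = 154918.06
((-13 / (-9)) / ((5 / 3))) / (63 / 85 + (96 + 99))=221 / 49914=0.00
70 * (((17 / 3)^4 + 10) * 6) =11806340 / 27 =437271.85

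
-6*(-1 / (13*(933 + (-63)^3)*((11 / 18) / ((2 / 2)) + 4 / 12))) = -0.00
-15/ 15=-1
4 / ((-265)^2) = 4 / 70225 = 0.00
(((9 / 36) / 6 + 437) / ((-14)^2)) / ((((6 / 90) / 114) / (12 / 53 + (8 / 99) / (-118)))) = 8704034425 / 10112718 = 860.70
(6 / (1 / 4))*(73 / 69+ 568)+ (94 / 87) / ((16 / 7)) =218635087 / 16008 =13657.86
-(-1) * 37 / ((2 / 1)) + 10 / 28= 132 / 7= 18.86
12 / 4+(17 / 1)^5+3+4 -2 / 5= 1419866.60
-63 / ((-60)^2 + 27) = -7 / 403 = -0.02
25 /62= 0.40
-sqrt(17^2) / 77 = -17 / 77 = -0.22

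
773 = 773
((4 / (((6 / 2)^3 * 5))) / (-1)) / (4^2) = -1 / 540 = -0.00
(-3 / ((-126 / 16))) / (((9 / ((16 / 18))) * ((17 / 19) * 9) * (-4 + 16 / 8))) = -608 / 260253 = -0.00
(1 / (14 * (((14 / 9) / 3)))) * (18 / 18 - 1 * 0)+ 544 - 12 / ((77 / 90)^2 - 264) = 227449215821 / 417964316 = 544.18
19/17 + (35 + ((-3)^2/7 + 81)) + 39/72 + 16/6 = 347323/2856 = 121.61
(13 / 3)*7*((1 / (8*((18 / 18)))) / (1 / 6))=91 / 4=22.75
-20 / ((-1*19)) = 20 / 19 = 1.05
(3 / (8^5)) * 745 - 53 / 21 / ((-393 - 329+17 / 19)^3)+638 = 1129257891323000874235 / 1769807489699708928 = 638.07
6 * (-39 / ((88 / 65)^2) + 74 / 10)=-1612041 / 19360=-83.27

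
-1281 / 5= -256.20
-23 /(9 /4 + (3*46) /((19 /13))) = -1748 /7347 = -0.24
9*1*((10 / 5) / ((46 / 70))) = 630 / 23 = 27.39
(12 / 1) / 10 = 6 / 5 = 1.20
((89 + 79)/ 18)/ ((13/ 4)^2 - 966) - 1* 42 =-1926610/ 45861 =-42.01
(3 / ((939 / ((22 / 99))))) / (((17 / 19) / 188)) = 7144 / 47889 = 0.15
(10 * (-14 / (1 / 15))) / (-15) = 140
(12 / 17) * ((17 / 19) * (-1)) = -12 / 19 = -0.63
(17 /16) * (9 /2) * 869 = 132957 /32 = 4154.91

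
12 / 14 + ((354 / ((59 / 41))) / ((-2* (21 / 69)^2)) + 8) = -64633 / 49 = -1319.04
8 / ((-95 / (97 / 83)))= -776 / 7885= -0.10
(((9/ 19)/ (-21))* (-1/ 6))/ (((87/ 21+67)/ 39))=13/ 6308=0.00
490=490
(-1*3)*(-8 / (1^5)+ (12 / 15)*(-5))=36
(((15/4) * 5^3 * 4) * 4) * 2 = 15000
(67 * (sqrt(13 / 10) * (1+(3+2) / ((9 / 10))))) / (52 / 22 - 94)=-43483 * sqrt(130) / 90720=-5.46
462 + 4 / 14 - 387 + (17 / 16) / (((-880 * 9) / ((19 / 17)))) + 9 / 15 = 67313531 / 887040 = 75.89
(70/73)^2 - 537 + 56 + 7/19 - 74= -56063902/101251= -553.71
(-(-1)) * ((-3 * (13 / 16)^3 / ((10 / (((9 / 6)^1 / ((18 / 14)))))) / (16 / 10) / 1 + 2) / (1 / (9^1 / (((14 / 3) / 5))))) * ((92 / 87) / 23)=11104425 / 13303808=0.83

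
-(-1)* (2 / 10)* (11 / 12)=11 / 60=0.18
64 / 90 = 32 / 45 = 0.71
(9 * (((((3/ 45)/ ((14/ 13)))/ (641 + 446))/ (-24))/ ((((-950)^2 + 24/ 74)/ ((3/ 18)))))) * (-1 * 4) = 481/ 30490034856960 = 0.00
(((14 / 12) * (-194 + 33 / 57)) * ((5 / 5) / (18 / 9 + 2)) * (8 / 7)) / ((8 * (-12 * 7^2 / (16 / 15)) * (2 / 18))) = 0.13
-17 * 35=-595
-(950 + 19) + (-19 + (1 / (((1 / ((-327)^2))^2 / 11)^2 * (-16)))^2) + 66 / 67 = 16765232704681123262348775087814979022989474387 / 17152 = 977450600785979667814177700000000000000000.00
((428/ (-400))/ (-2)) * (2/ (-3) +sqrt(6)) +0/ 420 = -107/ 300 +107 * sqrt(6)/ 200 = 0.95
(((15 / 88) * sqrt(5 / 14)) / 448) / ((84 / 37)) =185 * sqrt(70) / 15454208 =0.00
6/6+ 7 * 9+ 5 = 69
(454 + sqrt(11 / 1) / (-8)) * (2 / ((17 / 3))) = 2724 / 17 - 3 * sqrt(11) / 68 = 160.09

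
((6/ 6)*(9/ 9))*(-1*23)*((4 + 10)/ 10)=-161/ 5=-32.20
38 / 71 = 0.54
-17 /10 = -1.70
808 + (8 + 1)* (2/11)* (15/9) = 8918/11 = 810.73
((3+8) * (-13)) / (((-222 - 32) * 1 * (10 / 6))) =0.34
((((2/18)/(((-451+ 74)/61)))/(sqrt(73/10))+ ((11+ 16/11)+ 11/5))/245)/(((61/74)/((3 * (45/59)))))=1610388/9699305 - 222 * sqrt(730)/79563211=0.17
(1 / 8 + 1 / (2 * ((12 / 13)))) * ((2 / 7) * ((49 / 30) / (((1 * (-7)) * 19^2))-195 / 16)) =-1055981 / 454860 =-2.32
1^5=1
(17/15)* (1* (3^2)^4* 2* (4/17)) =17496/5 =3499.20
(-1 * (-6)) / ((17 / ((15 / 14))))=45 / 119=0.38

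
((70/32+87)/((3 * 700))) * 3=1427/11200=0.13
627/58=10.81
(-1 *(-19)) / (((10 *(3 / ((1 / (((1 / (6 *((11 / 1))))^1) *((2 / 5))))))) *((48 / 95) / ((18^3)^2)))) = 7034507370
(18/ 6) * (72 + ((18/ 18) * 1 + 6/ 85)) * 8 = 149064/ 85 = 1753.69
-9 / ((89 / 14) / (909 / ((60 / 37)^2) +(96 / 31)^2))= -8603463267 / 17105800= -502.96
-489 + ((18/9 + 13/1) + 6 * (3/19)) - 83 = -10565/19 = -556.05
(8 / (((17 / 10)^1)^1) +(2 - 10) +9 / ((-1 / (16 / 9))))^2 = 107584 / 289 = 372.26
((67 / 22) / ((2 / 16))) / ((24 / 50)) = 1675 / 33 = 50.76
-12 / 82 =-6 / 41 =-0.15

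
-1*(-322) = 322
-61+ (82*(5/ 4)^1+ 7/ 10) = 211/ 5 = 42.20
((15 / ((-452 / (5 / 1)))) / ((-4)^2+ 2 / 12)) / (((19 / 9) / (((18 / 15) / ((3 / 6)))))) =-2430 / 208259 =-0.01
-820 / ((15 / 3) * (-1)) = 164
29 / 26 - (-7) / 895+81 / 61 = 3479227 / 1419470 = 2.45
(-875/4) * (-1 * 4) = 875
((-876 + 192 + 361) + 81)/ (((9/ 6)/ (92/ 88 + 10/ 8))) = -1111/ 3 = -370.33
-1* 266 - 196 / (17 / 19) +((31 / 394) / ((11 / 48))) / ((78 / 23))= -232249582 / 478907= -484.96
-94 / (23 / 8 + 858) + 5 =33683 / 6887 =4.89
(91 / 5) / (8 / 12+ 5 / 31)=1209 / 55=21.98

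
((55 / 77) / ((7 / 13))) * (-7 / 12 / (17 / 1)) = -65 / 1428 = -0.05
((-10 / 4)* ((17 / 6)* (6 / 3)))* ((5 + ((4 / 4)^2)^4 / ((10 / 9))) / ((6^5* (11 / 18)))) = -1003 / 57024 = -0.02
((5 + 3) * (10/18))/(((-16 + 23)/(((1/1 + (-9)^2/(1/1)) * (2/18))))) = 3280/567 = 5.78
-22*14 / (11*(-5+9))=-7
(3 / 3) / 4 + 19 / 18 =47 / 36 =1.31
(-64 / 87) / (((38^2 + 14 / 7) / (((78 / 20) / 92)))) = -52 / 2411205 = -0.00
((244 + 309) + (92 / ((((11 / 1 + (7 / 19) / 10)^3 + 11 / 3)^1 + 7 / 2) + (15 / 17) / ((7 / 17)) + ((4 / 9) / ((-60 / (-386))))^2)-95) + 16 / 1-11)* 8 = 176590370361961256 / 47668631013739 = 3704.54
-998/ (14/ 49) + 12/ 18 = -10477/ 3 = -3492.33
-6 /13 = -0.46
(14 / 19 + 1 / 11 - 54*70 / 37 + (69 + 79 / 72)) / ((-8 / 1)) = 3.90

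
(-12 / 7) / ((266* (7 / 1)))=-0.00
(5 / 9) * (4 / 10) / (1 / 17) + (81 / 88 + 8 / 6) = 4777 / 792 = 6.03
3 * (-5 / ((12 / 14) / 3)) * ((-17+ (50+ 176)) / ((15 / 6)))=-4389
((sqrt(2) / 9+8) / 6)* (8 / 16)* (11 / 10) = 11* sqrt(2) / 1080+11 / 15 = 0.75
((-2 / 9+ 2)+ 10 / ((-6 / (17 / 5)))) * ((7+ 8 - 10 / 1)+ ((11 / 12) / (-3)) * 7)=-3605 / 324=-11.13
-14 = -14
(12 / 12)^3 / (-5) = -1 / 5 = -0.20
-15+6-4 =-13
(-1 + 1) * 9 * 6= 0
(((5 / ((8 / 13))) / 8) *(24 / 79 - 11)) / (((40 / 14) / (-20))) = 384475 / 5056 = 76.04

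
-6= -6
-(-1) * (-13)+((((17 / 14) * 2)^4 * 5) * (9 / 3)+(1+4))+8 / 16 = 2469615 / 4802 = 514.29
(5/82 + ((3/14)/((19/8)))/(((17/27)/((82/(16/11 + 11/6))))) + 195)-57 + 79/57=17262143873/120696702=143.02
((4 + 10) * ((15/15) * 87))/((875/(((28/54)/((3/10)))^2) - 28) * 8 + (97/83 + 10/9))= 12737844/22186585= 0.57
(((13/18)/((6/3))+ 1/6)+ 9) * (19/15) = 6517/540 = 12.07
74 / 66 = 37 / 33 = 1.12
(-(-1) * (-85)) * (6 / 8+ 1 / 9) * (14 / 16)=-18445 / 288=-64.05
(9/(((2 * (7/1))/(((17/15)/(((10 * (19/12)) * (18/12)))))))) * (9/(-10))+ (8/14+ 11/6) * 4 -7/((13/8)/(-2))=1686407/92625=18.21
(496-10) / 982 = 243 / 491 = 0.49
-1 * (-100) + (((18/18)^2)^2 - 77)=24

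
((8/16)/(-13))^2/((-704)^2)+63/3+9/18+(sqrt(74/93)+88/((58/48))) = sqrt(6882)/93+916492115997/9716056064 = 95.22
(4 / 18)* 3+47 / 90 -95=-8443 / 90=-93.81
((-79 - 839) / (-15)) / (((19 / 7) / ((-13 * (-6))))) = 167076 / 95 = 1758.69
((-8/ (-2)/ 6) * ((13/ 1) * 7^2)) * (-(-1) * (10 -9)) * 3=1274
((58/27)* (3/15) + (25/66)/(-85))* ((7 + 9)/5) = 171736/126225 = 1.36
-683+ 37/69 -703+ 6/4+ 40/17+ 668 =-1674131/2346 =-713.61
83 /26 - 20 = -437 /26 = -16.81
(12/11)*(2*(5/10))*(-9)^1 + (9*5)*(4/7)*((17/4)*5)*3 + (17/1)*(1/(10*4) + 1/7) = 5027549/3080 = 1632.32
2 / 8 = 1 / 4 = 0.25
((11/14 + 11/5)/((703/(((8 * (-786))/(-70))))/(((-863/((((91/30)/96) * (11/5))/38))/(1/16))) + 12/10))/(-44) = -118776195072/2100461424355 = -0.06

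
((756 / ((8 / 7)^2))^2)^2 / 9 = 817314167931849 / 65536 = 12471224486.26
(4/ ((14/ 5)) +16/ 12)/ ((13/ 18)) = 3.82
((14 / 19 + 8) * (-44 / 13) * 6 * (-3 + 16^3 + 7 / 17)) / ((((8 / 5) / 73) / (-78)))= 834834710160 / 323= 2584627585.63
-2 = -2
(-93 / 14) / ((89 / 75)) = -6975 / 1246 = -5.60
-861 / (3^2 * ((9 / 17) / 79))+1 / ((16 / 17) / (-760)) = -814487 / 54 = -15083.09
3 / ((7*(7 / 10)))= 30 / 49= 0.61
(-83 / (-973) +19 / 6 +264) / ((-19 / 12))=-3120434 / 18487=-168.79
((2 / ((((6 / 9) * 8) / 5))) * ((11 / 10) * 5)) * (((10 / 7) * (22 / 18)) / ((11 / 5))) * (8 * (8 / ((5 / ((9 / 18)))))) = 1100 / 21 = 52.38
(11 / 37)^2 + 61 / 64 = 91253 / 87616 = 1.04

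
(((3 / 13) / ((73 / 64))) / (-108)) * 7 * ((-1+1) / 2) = 0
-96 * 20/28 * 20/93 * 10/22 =-16000/2387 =-6.70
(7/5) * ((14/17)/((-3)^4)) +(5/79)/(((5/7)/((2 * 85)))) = 8200892/543915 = 15.08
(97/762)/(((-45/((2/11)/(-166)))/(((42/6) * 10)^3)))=3327100/3130677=1.06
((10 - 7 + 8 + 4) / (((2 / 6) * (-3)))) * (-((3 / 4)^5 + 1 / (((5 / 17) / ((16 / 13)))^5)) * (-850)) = -77766931576673193 / 4752550400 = -16363199.76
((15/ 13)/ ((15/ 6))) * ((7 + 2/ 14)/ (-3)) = -100/ 91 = -1.10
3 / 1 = 3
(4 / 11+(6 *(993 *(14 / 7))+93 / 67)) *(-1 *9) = -79050447 / 737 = -107259.77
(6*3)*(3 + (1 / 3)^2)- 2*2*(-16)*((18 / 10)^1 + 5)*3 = 6808 / 5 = 1361.60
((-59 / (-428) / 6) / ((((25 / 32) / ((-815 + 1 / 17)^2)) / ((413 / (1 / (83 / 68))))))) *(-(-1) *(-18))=-2329065877264056 / 13142275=-177219383.80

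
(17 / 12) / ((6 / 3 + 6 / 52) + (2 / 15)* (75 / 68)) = 0.63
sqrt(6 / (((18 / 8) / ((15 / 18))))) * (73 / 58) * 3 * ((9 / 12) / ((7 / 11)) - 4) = -5767 * sqrt(5) / 812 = -15.88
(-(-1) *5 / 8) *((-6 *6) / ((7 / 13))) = -585 / 14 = -41.79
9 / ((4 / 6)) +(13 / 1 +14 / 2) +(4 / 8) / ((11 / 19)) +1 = 389 / 11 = 35.36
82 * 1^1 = 82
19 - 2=17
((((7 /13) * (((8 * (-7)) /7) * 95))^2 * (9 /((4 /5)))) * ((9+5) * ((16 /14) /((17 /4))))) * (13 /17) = 20377728000 /3757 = 5423936.12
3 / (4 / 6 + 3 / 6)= 18 / 7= 2.57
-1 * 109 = -109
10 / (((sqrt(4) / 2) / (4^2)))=160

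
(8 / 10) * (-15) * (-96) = 1152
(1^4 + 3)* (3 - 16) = -52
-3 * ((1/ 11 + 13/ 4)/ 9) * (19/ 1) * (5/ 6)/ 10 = -931/ 528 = -1.76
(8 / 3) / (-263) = -8 / 789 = -0.01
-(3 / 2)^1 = -3 / 2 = -1.50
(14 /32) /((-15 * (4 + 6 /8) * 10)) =-7 /11400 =-0.00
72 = 72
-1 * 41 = -41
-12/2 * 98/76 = -7.74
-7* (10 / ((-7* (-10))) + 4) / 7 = -29 / 7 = -4.14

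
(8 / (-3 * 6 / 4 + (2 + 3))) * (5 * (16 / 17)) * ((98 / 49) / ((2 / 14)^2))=125440 / 17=7378.82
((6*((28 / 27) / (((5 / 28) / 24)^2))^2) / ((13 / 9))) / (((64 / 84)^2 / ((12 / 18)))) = 13600871940096 / 8125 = 1673953469.55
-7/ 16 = -0.44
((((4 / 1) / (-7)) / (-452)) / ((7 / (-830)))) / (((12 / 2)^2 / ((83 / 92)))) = -34445 / 9169272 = -0.00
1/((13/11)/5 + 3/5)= 55/46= 1.20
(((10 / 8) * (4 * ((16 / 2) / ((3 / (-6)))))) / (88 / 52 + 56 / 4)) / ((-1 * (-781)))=-0.01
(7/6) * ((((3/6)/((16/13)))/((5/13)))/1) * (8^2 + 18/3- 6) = 1183/15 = 78.87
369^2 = 136161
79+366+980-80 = 1345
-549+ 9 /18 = -1097 /2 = -548.50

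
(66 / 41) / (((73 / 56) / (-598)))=-2210208 / 2993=-738.46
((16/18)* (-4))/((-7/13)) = 416/63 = 6.60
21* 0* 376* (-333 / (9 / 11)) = 0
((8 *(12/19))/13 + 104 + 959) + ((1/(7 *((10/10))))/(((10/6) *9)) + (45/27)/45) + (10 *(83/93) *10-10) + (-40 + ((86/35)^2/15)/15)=6981674119891/6331381875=1102.71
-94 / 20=-47 / 10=-4.70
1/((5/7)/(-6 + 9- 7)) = -5.60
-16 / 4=-4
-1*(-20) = 20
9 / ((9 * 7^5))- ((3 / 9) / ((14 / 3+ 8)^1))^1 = -16769 / 638666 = -0.03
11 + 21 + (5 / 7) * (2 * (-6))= 164 / 7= 23.43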